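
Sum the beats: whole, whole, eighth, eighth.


Beat values:
  whole = 4 beats
  whole = 4 beats
  eighth = 0.5 beats
  eighth = 0.5 beats
Sum = 4 + 4 + 0.5 + 0.5
= 9 beats


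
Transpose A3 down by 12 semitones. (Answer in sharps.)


Solution.
A3: chromatic position 9 in octave 3 → absolute = 3×12 + 9 = 45
Transpose down 12: 45 - 12 = 33
33 = 2×12 + 9 → A in octave 2
Result = A2


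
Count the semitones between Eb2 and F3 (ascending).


Absolute semitone position = octave×12 + chromatic position
Eb2: 2×12 + 3 = 27
F3: 3×12 + 5 = 41
Difference = 41 - 27 = 14
= 14 semitones


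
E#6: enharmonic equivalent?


Step by step:
Enharmonic notes sound the same pitch but are spelled with different letter names
E# and F name the same pitch class
= F6


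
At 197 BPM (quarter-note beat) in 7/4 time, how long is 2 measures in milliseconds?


Step by step:
Quarter-note beat duration = 60000 / 197 ms
Beats per measure (7/4) = 7
One measure = 7 × 60000 / 197 = 420000 / 197 ms
2 measures = 2 × 420000 / 197 = 840000 / 197
= 4264.0 ms


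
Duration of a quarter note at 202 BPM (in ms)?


One quarter-note beat = 60000 / BPM = 60000 / 202 ms
Duration = 60000 / 202
= 297.0 ms


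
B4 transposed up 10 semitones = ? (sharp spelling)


Step by step:
B4: chromatic position 11 in octave 4 → absolute = 4×12 + 11 = 59
Transpose up 10: 59 + 10 = 69
69 = 5×12 + 9 → A in octave 5
Result = A5


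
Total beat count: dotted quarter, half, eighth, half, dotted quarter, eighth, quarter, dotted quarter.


Working:
Beat values:
  dotted quarter = 1.5 beats
  half = 2 beats
  eighth = 0.5 beats
  half = 2 beats
  dotted quarter = 1.5 beats
  eighth = 0.5 beats
  quarter = 1 beat
  dotted quarter = 1.5 beats
Sum = 1.5 + 2 + 0.5 + 2 + 1.5 + 0.5 + 1 + 1.5
= 10.5 beats


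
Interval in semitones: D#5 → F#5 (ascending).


Step by step:
Absolute semitone position = octave×12 + chromatic position
D#5: 5×12 + 3 = 63
F#5: 5×12 + 6 = 66
Difference = 66 - 63 = 3
= 3 semitones


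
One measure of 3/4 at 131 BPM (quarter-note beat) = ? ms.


Working:
Quarter-note beat duration = 60000 / 131 ms
Beats per measure (3/4) = 3
One measure = 3 × 60000 / 131 = 180000 / 131 ms
= 1374.0 ms


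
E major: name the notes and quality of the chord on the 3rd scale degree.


E major scale: E F# G# A B C# D#
Diatonic triad on degree 3 stacks scale notes 3, 5, 7: G# B D#
G#→B = 3 semitones; G#→D# = 7 semitones → minor triad
= G# B D# (minor)


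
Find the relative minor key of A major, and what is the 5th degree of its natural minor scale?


The relative minor shares the major's key signature and starts on its 6th degree
6th degree = a major 6th above the tonic; a major 6th above A is F#
→ relative minor of A major is F# minor
F# natural minor scale: F# G# A B C# D E
= F# minor; 5th degree = C#


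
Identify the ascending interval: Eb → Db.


Letter names: E → D spans 7 letter names → a 7th
Semitones: Eb → Db = 10 half-steps
A 7th of 10 semitones is a minor 7th
= minor 7th


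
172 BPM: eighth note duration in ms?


Reasoning:
One quarter-note beat = 60000 / BPM = 60000 / 172 ms
Eighth note = 1/2 × quarter note
Duration = 1/2 × 60000 / 172 = 30000 / 172
= 174.4 ms


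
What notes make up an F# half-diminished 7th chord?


Half-diminished 7th chord = root + minor 3rd + diminished 5th + minor 7th
Seventh chords stack in thirds, so the letter names are F-A-C-E
Root: F#
Minor 3rd above F#: A
Diminished 5th above F#: C
Minor 7th above F#: E
Chord = F# A C E


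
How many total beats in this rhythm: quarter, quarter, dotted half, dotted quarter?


Step by step:
Beat values:
  quarter = 1 beat
  quarter = 1 beat
  dotted half = 3 beats
  dotted quarter = 1.5 beats
Sum = 1 + 1 + 3 + 1.5
= 6.5 beats


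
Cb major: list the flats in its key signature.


Working:
Flat major keys: C(0), F(1), Bb(2), Eb(3), Ab(4), Db(5), Gb(6), Cb(7)
Cb major has 7 flats
Order of flats: Bb Eb Ab Db Gb Cb Fb → first 7: Bb, Eb, Ab, Db, Gb, Cb, Fb
= Bb, Eb, Ab, Db, Gb, Cb, Fb


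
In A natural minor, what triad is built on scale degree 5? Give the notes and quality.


Reasoning:
A natural minor scale: A B C D E F G
Diatonic triad on degree 5 stacks scale notes 5, 7, 2: E G B
E→G = 3 semitones; E→B = 7 semitones → minor triad
= E G B (minor)


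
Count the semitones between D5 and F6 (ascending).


Step by step:
Absolute semitone position = octave×12 + chromatic position
D5: 5×12 + 2 = 62
F6: 6×12 + 5 = 77
Difference = 77 - 62 = 15
= 15 semitones


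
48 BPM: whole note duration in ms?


Solution.
One quarter-note beat = 60000 / BPM = 60000 / 48 ms
Whole note = 4 × quarter note
Duration = 4 × 60000 / 48 = 240000 / 48
= 5000.0 ms


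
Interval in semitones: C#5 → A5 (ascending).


Let's work it out.
Absolute semitone position = octave×12 + chromatic position
C#5: 5×12 + 1 = 61
A5: 5×12 + 9 = 69
Difference = 69 - 61 = 8
= 8 semitones


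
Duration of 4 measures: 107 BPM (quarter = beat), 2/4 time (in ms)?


Quarter-note beat duration = 60000 / 107 ms
Beats per measure (2/4) = 2
One measure = 2 × 60000 / 107 = 120000 / 107 ms
4 measures = 4 × 120000 / 107 = 480000 / 107
= 4486.0 ms


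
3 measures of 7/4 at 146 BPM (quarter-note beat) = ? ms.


Reasoning:
Quarter-note beat duration = 60000 / 146 ms
Beats per measure (7/4) = 7
One measure = 7 × 60000 / 146 = 420000 / 146 ms
3 measures = 3 × 420000 / 146 = 1260000 / 146
= 8630.1 ms


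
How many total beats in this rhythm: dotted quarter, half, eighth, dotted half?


Step by step:
Beat values:
  dotted quarter = 1.5 beats
  half = 2 beats
  eighth = 0.5 beats
  dotted half = 3 beats
Sum = 1.5 + 2 + 0.5 + 3
= 7 beats


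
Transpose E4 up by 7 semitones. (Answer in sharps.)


E4: chromatic position 4 in octave 4 → absolute = 4×12 + 4 = 52
Transpose up 7: 52 + 7 = 59
59 = 4×12 + 11 → B in octave 4
Result = B4


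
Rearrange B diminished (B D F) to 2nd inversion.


Step by step:
Root position: B D F
2nd inversion: move root and 3rd up an octave
Bass note: F
Notes (bottom to top) = F B D


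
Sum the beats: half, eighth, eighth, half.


Solution.
Beat values:
  half = 2 beats
  eighth = 0.5 beats
  eighth = 0.5 beats
  half = 2 beats
Sum = 2 + 0.5 + 0.5 + 2
= 5 beats


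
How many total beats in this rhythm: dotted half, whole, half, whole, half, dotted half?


Let's work it out.
Beat values:
  dotted half = 3 beats
  whole = 4 beats
  half = 2 beats
  whole = 4 beats
  half = 2 beats
  dotted half = 3 beats
Sum = 3 + 4 + 2 + 4 + 2 + 3
= 18 beats


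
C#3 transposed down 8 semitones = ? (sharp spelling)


Reasoning:
C#3: chromatic position 1 in octave 3 → absolute = 3×12 + 1 = 37
Transpose down 8: 37 - 8 = 29
29 = 2×12 + 5 → F in octave 2
Result = F2


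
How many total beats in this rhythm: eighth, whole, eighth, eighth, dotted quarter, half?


Let's work it out.
Beat values:
  eighth = 0.5 beats
  whole = 4 beats
  eighth = 0.5 beats
  eighth = 0.5 beats
  dotted quarter = 1.5 beats
  half = 2 beats
Sum = 0.5 + 4 + 0.5 + 0.5 + 1.5 + 2
= 9 beats


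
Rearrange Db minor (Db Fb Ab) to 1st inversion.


Let's work it out.
Root position: Db Fb Ab
1st inversion: move root up an octave
Bass note: Fb
Notes (bottom to top) = Fb Ab Db


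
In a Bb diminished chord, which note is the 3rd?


Reasoning:
Diminished triad = root + minor 3rd (3 semitones) + diminished 5th (6 semitones)
A triad on Bb stacks thirds, so the chord tones use letter names B-D-F
Root: Bb
Minor 3rd above Bb: Db
Diminished 5th above Bb: Fb
The 3rd = Db


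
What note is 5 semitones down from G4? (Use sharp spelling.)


Let's work it out.
G4: chromatic position 7 in octave 4 → absolute = 4×12 + 7 = 55
Transpose down 5: 55 - 5 = 50
50 = 4×12 + 2 → D in octave 4
Result = D4


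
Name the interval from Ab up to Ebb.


Step by step:
Letter names: A → E spans 5 letter names → a 5th
Semitones: Ab → Ebb = 6 half-steps
A 5th of 6 semitones is a diminished 5th
= diminished 5th


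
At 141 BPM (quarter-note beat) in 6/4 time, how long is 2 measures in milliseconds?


Working:
Quarter-note beat duration = 60000 / 141 ms
Beats per measure (6/4) = 6
One measure = 6 × 60000 / 141 = 360000 / 141 ms
2 measures = 2 × 360000 / 141 = 720000 / 141
= 5106.4 ms


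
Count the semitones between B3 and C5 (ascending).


Reasoning:
Absolute semitone position = octave×12 + chromatic position
B3: 3×12 + 11 = 47
C5: 5×12 + 0 = 60
Difference = 60 - 47 = 13
= 13 semitones


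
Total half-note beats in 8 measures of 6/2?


Working:
Time signature 6/2: the bottom number 2 means the half note gets one count
The top number 6 means 6 half-note beats per measure
Total = 6 × 8 measures
= 48 half-note beats


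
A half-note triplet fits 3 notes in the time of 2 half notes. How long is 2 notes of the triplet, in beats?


Working:
Triplet: 3 notes occupy the space of 2 half notes
Space = 2 × 2 = 4 beats
Each triplet note = 4 / 3 = 4/3 beats
2 notes = 2 × 4/3 = 8/3
= 8/3 beats


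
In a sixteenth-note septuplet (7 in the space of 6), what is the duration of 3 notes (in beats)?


Step by step:
Septuplet: 7 notes occupy the space of 6 sixteenth notes
Space = 6 × 1/4 = 3/2 beats
Each septuplet note = 3/2 / 7 = 3/14 beats
3 notes = 3 × 3/14 = 9/14
= 9/14 beats


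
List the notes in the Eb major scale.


Let's work it out.
Major scale pattern: W-W-H-W-W-W-H (2-2-1-2-2-2-1 semitones)
Starting from Eb:
  Eb + 2 semitones → F
  F + 2 semitones → G
  G + 1 semitone → Ab
  Ab + 2 semitones → Bb
  Bb + 2 semitones → C
  C + 2 semitones → D
  D + 1 semitone → Eb
Scale = Eb F G Ab Bb C D


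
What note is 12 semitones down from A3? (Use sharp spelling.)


Let's work it out.
A3: chromatic position 9 in octave 3 → absolute = 3×12 + 9 = 45
Transpose down 12: 45 - 12 = 33
33 = 2×12 + 9 → A in octave 2
Result = A2


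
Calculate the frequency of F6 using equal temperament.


Working:
f = 440 × 2^(n/12) where n = semitones from A4
F6: 20 semitones from A4
f = 440 × 2^(20/12)
f = 1396.91 Hz


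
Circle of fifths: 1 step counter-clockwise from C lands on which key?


Each counter-clockwise step moves down a perfect 5th (= up a perfect 4th)
From C: C → F
= F


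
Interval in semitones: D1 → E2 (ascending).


Solution.
Absolute semitone position = octave×12 + chromatic position
D1: 1×12 + 2 = 14
E2: 2×12 + 4 = 28
Difference = 28 - 14 = 14
= 14 semitones


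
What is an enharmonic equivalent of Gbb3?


Enharmonic notes sound the same pitch but are spelled with different letter names
Gbb and F name the same pitch class
= F3


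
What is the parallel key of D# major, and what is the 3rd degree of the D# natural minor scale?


Step by step:
Parallel keys share the same tonic but differ in mode
D# major → parallel is D# minor
D# natural minor scale: D# E# F# G# A# B C#
= D# minor; 3rd degree = F#


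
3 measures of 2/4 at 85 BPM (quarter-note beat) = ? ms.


Let's work it out.
Quarter-note beat duration = 60000 / 85 ms
Beats per measure (2/4) = 2
One measure = 2 × 60000 / 85 = 120000 / 85 ms
3 measures = 3 × 120000 / 85 = 360000 / 85
= 4235.3 ms


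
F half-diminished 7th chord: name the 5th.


Working:
Half-diminished 7th chord = root + minor 3rd + diminished 5th + minor 7th
Seventh chords stack in thirds, so the letter names are F-A-C-E
Root: F
Minor 3rd above F: Ab
Diminished 5th above F: Cb
Minor 7th above F: Eb
The 5th = Cb


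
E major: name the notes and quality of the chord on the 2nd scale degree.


E major scale: E F# G# A B C# D#
Diatonic triad on degree 2 stacks scale notes 2, 4, 6: F# A C#
F#→A = 3 semitones; F#→C# = 7 semitones → minor triad
= F# A C# (minor)


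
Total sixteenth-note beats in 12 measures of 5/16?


Reasoning:
Time signature 5/16: the bottom number 16 means the sixteenth note gets one count
The top number 5 means 5 sixteenth-note beats per measure
Total = 5 × 12 measures
= 60 sixteenth-note beats


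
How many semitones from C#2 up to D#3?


Step by step:
Absolute semitone position = octave×12 + chromatic position
C#2: 2×12 + 1 = 25
D#3: 3×12 + 3 = 39
Difference = 39 - 25 = 14
= 14 semitones


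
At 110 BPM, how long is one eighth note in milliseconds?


Reasoning:
One quarter-note beat = 60000 / BPM = 60000 / 110 ms
Eighth note = 1/2 × quarter note
Duration = 1/2 × 60000 / 110 = 30000 / 110
= 272.7 ms


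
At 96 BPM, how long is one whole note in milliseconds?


One quarter-note beat = 60000 / BPM = 60000 / 96 ms
Whole note = 4 × quarter note
Duration = 4 × 60000 / 96 = 240000 / 96
= 2500.0 ms


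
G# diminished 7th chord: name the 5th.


Let's work it out.
Diminished 7th chord = root + minor 3rd + diminished 5th + diminished 7th
Seventh chords stack in thirds, so the letter names are G-B-D-F
Root: G#
Minor 3rd above G#: B
Diminished 5th above G#: D
Diminished 7th above G#: F
The 5th = D


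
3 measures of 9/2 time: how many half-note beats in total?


Step by step:
Time signature 9/2: the bottom number 2 means the half note gets one count
The top number 9 means 9 half-note beats per measure
Total = 9 × 3 measures
= 27 half-note beats


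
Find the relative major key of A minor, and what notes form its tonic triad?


Let's work it out.
The relative major shares the key signature and is a minor 3rd above the minor tonic
A minor 3rd above A is C
→ relative major of A minor is C major
Tonic triad of C major = root + major 3rd + perfect 5th = C E G
= C major; triad = C E G


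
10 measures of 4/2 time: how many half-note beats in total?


Time signature 4/2: the bottom number 2 means the half note gets one count
The top number 4 means 4 half-note beats per measure
Total = 4 × 10 measures
= 40 half-note beats


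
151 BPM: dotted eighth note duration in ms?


Reasoning:
One quarter-note beat = 60000 / BPM = 60000 / 151 ms
Dotted eighth note = 3/4 × quarter note
Duration = 3/4 × 60000 / 151 = 45000 / 151
= 298.0 ms


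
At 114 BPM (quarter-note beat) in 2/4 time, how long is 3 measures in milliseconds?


Working:
Quarter-note beat duration = 60000 / 114 ms
Beats per measure (2/4) = 2
One measure = 2 × 60000 / 114 = 120000 / 114 ms
3 measures = 3 × 120000 / 114 = 360000 / 114
= 3157.9 ms


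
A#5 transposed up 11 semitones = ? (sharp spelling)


Working:
A#5: chromatic position 10 in octave 5 → absolute = 5×12 + 10 = 70
Transpose up 11: 70 + 11 = 81
81 = 6×12 + 9 → A in octave 6
Result = A6


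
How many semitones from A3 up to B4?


Solution.
Absolute semitone position = octave×12 + chromatic position
A3: 3×12 + 9 = 45
B4: 4×12 + 11 = 59
Difference = 59 - 45 = 14
= 14 semitones


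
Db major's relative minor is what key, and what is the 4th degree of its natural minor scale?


Step by step:
The relative minor shares the major's key signature and starts on its 6th degree
6th degree = a major 6th above the tonic; a major 6th above Db is Bb
→ relative minor of Db major is Bb minor
Bb natural minor scale: Bb C Db Eb F Gb Ab
= Bb minor; 4th degree = Eb


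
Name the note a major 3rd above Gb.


Reasoning:
A 3rd spans 3 letter names, so from G we land on B
A major 3rd = 4 semitones above Gb
Spell B at that pitch: Bb
= Bb


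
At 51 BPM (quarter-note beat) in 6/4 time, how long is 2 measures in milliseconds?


Step by step:
Quarter-note beat duration = 60000 / 51 ms
Beats per measure (6/4) = 6
One measure = 6 × 60000 / 51 = 360000 / 51 ms
2 measures = 2 × 360000 / 51 = 720000 / 51
= 14117.6 ms


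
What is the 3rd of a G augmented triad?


Reasoning:
Augmented triad = root + major 3rd (4 semitones) + augmented 5th (8 semitones)
A triad on G stacks thirds, so the chord tones use letter names G-B-D
Root: G
Major 3rd above G: B
Augmented 5th above G: D#
The 3rd = B


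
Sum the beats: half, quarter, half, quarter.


Let's work it out.
Beat values:
  half = 2 beats
  quarter = 1 beat
  half = 2 beats
  quarter = 1 beat
Sum = 2 + 1 + 2 + 1
= 6 beats


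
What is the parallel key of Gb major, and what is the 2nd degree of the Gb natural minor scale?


Parallel keys share the same tonic but differ in mode
Gb major → parallel is Gb minor
Gb natural minor scale: Gb Ab Bbb Cb Db Ebb Fb
= Gb minor; 2nd degree = Ab


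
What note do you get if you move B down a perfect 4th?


Let's work it out.
perfect 4th: 4 letter names, 5 semitones
Letter: B - 3 → F
Pitch: B - 5 semitones, spelled as an F → F#
= F#


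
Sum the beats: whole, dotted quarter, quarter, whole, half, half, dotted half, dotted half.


Reasoning:
Beat values:
  whole = 4 beats
  dotted quarter = 1.5 beats
  quarter = 1 beat
  whole = 4 beats
  half = 2 beats
  half = 2 beats
  dotted half = 3 beats
  dotted half = 3 beats
Sum = 4 + 1.5 + 1 + 4 + 2 + 2 + 3 + 3
= 20.5 beats


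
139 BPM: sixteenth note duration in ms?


One quarter-note beat = 60000 / BPM = 60000 / 139 ms
Sixteenth note = 1/4 × quarter note
Duration = 1/4 × 60000 / 139 = 15000 / 139
= 107.9 ms


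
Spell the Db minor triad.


Working:
Minor triad = root + minor 3rd (3 semitones) + perfect 5th (7 semitones)
A triad on Db stacks thirds, so the chord tones use letter names D-F-A
Root: Db
Minor 3rd above Db: Fb
Perfect 5th above Db: Ab
Chord = Db Fb Ab


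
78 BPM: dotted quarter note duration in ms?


Solution.
One quarter-note beat = 60000 / BPM = 60000 / 78 ms
Dotted quarter note = 3/2 × quarter note
Duration = 3/2 × 60000 / 78 = 90000 / 78
= 1153.8 ms


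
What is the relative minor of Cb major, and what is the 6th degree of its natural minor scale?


The relative minor shares the major's key signature and starts on its 6th degree
6th degree = a major 6th above the tonic; a major 6th above Cb is Ab
→ relative minor of Cb major is Ab minor
Ab natural minor scale: Ab Bb Cb Db Eb Fb Gb
= Ab minor; 6th degree = Fb


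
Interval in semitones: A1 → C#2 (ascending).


Let's work it out.
Absolute semitone position = octave×12 + chromatic position
A1: 1×12 + 9 = 21
C#2: 2×12 + 1 = 25
Difference = 25 - 21 = 4
= 4 semitones


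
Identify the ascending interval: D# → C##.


Letter names: D → C spans 7 letter names → a 7th
Semitones: D# → C## = 11 half-steps
A 7th of 11 semitones is a major 7th
= major 7th


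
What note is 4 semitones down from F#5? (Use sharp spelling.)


Reasoning:
F#5: chromatic position 6 in octave 5 → absolute = 5×12 + 6 = 66
Transpose down 4: 66 - 4 = 62
62 = 5×12 + 2 → D in octave 5
Result = D5


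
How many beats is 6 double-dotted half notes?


Solution.
Base half note = 2 beats
Dot 1 adds half the previous value: +1
Dot 2 adds half the previous value: +1/2
One double-dotted half = 2 + 1 + 1/2 = 7/2
6 of them = 6 × 7/2 = 21
= 21 beats


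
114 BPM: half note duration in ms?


Solution.
One quarter-note beat = 60000 / BPM = 60000 / 114 ms
Half note = 2 × quarter note
Duration = 2 × 60000 / 114 = 120000 / 114
= 1052.6 ms


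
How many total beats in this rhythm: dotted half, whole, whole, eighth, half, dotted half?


Beat values:
  dotted half = 3 beats
  whole = 4 beats
  whole = 4 beats
  eighth = 0.5 beats
  half = 2 beats
  dotted half = 3 beats
Sum = 3 + 4 + 4 + 0.5 + 2 + 3
= 16.5 beats


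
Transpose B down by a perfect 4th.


perfect 4th: 4 letter names, 5 semitones
Letter: B - 3 → F
Pitch: B - 5 semitones, spelled as an F → F#
= F#


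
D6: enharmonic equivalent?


Step by step:
Enharmonic notes sound the same pitch but are spelled with different letter names
D and C## name the same pitch class
= C##6


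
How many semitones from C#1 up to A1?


Reasoning:
Absolute semitone position = octave×12 + chromatic position
C#1: 1×12 + 1 = 13
A1: 1×12 + 9 = 21
Difference = 21 - 13 = 8
= 8 semitones


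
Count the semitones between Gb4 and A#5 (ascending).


Absolute semitone position = octave×12 + chromatic position
Gb4: 4×12 + 6 = 54
A#5: 5×12 + 10 = 70
Difference = 70 - 54 = 16
= 16 semitones


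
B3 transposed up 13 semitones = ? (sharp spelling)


B3: chromatic position 11 in octave 3 → absolute = 3×12 + 11 = 47
Transpose up 13: 47 + 13 = 60
60 = 5×12 + 0 → C in octave 5
Result = C5


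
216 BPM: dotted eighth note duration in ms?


Step by step:
One quarter-note beat = 60000 / BPM = 60000 / 216 ms
Dotted eighth note = 3/4 × quarter note
Duration = 3/4 × 60000 / 216 = 45000 / 216
= 208.3 ms


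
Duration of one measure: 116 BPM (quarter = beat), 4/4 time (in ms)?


Quarter-note beat duration = 60000 / 116 ms
Beats per measure (4/4) = 4
One measure = 4 × 60000 / 116 = 240000 / 116 ms
= 2069.0 ms


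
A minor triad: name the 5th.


Minor triad = root + minor 3rd (3 semitones) + perfect 5th (7 semitones)
A triad on A stacks thirds, so the chord tones use letter names A-C-E
Root: A
Minor 3rd above A: C
Perfect 5th above A: E
The 5th = E


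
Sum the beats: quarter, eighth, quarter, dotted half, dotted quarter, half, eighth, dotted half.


Working:
Beat values:
  quarter = 1 beat
  eighth = 0.5 beats
  quarter = 1 beat
  dotted half = 3 beats
  dotted quarter = 1.5 beats
  half = 2 beats
  eighth = 0.5 beats
  dotted half = 3 beats
Sum = 1 + 0.5 + 1 + 3 + 1.5 + 2 + 0.5 + 3
= 12.5 beats


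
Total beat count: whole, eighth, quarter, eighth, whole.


Beat values:
  whole = 4 beats
  eighth = 0.5 beats
  quarter = 1 beat
  eighth = 0.5 beats
  whole = 4 beats
Sum = 4 + 0.5 + 1 + 0.5 + 4
= 10 beats


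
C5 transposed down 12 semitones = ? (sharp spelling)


Let's work it out.
C5: chromatic position 0 in octave 5 → absolute = 5×12 + 0 = 60
Transpose down 12: 60 - 12 = 48
48 = 4×12 + 0 → C in octave 4
Result = C4


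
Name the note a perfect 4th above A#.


Step by step:
A 4th spans 4 letter names, so from A we land on D
A perfect 4th = 5 semitones above A#
Spell D at that pitch: D#
= D#


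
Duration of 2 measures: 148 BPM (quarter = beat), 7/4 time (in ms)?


Quarter-note beat duration = 60000 / 148 ms
Beats per measure (7/4) = 7
One measure = 7 × 60000 / 148 = 420000 / 148 ms
2 measures = 2 × 420000 / 148 = 840000 / 148
= 5675.7 ms


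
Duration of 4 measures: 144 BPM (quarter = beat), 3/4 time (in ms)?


Working:
Quarter-note beat duration = 60000 / 144 ms
Beats per measure (3/4) = 3
One measure = 3 × 60000 / 144 = 180000 / 144 ms
4 measures = 4 × 180000 / 144 = 720000 / 144
= 5000.0 ms


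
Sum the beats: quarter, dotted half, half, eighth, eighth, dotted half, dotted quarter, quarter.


Beat values:
  quarter = 1 beat
  dotted half = 3 beats
  half = 2 beats
  eighth = 0.5 beats
  eighth = 0.5 beats
  dotted half = 3 beats
  dotted quarter = 1.5 beats
  quarter = 1 beat
Sum = 1 + 3 + 2 + 0.5 + 0.5 + 3 + 1.5 + 1
= 12.5 beats


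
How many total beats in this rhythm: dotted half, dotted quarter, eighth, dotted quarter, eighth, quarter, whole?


Working:
Beat values:
  dotted half = 3 beats
  dotted quarter = 1.5 beats
  eighth = 0.5 beats
  dotted quarter = 1.5 beats
  eighth = 0.5 beats
  quarter = 1 beat
  whole = 4 beats
Sum = 3 + 1.5 + 0.5 + 1.5 + 0.5 + 1 + 4
= 12 beats


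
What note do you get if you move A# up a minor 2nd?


Reasoning:
minor 2nd: 2 letter names, 1 semitones
Letter: A + 1 → B
Pitch: A# + 1 semitones, spelled as a B → B
= B


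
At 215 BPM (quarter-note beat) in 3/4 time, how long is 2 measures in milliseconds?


Step by step:
Quarter-note beat duration = 60000 / 215 ms
Beats per measure (3/4) = 3
One measure = 3 × 60000 / 215 = 180000 / 215 ms
2 measures = 2 × 180000 / 215 = 360000 / 215
= 1674.4 ms


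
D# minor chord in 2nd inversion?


Let's work it out.
Root position: D# F# A#
2nd inversion: move root and 3rd up an octave
Bass note: A#
Notes (bottom to top) = A# D# F#


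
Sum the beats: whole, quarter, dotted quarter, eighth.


Beat values:
  whole = 4 beats
  quarter = 1 beat
  dotted quarter = 1.5 beats
  eighth = 0.5 beats
Sum = 4 + 1 + 1.5 + 0.5
= 7 beats


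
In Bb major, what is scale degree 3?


Major scale pattern: W-W-H-W-W-W-H (2-2-1-2-2-2-1 semitones)
Starting from Bb:
  Bb + 2 semitones → C
  C + 2 semitones → D
  D + 1 semitone → Eb
  Eb + 2 semitones → F
  F + 2 semitones → G
  G + 2 semitones → A
  A + 1 semitone → Bb
Scale: Bb C D Eb F G A
Degree 3 = D


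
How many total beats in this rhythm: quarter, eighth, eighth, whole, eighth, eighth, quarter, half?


Solution.
Beat values:
  quarter = 1 beat
  eighth = 0.5 beats
  eighth = 0.5 beats
  whole = 4 beats
  eighth = 0.5 beats
  eighth = 0.5 beats
  quarter = 1 beat
  half = 2 beats
Sum = 1 + 0.5 + 0.5 + 4 + 0.5 + 0.5 + 1 + 2
= 10 beats


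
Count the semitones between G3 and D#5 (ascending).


Working:
Absolute semitone position = octave×12 + chromatic position
G3: 3×12 + 7 = 43
D#5: 5×12 + 3 = 63
Difference = 63 - 43 = 20
= 20 semitones


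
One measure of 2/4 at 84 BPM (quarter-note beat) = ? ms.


Working:
Quarter-note beat duration = 60000 / 84 ms
Beats per measure (2/4) = 2
One measure = 2 × 60000 / 84 = 120000 / 84 ms
= 1428.6 ms


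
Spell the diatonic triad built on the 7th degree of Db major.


Step by step:
Db major scale: Db Eb F Gb Ab Bb C
Diatonic triad on degree 7 stacks scale notes 7, 2, 4: C Eb Gb
C→Eb = 3 semitones; C→Gb = 6 semitones → diminished triad
= C Eb Gb (diminished)


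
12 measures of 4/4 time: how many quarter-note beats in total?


Let's work it out.
Time signature 4/4: the bottom number 4 means the quarter note gets one count
The top number 4 means 4 quarter-note beats per measure
Total = 4 × 12 measures
= 48 quarter-note beats


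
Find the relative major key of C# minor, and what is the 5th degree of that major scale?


Working:
The relative major shares the key signature and is a minor 3rd above the minor tonic
A minor 3rd above C# is E
→ relative major of C# minor is E major
E major scale: E F# G# A B C# D#
= E major; 5th degree = B


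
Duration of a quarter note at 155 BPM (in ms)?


Let's work it out.
One quarter-note beat = 60000 / BPM = 60000 / 155 ms
Duration = 60000 / 155
= 387.1 ms


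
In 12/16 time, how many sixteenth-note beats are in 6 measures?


Reasoning:
Time signature 12/16: the bottom number 16 means the sixteenth note gets one count
The top number 12 means 12 sixteenth-note beats per measure
Total = 12 × 6 measures
= 72 sixteenth-note beats


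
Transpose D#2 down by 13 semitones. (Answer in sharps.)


Step by step:
D#2: chromatic position 3 in octave 2 → absolute = 2×12 + 3 = 27
Transpose down 13: 27 - 13 = 14
14 = 1×12 + 2 → D in octave 1
Result = D1


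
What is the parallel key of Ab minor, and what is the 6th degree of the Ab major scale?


Step by step:
Parallel keys share the same tonic but differ in mode
Ab minor → parallel is Ab major
Ab major scale: Ab Bb C Db Eb F G
= Ab major; 6th degree = F


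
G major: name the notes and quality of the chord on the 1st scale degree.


Let's work it out.
G major scale: G A B C D E F#
Diatonic triad on degree 1 stacks scale notes 1, 3, 5: G B D
G→B = 4 semitones; G→D = 7 semitones → major triad
= G B D (major)


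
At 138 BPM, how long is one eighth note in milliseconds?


Step by step:
One quarter-note beat = 60000 / BPM = 60000 / 138 ms
Eighth note = 1/2 × quarter note
Duration = 1/2 × 60000 / 138 = 30000 / 138
= 217.4 ms


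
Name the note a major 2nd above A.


A 2nd spans 2 letter names, so from A we land on B
A major 2nd = 2 semitones above A
Spell B at that pitch: B
= B


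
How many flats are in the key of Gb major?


Flat major keys: C(0), F(1), Bb(2), Eb(3), Ab(4), Db(5), Gb(6), Cb(7)
Gb major has 6 flats
Order of flats: Bb Eb Ab Db Gb Cb Fb → first 6: Bb, Eb, Ab, Db, Gb, Cb
= 6 flats


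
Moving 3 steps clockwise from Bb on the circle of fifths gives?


Let's work it out.
Each clockwise step on the circle of fifths moves up a perfect 5th
From Bb: Bb → F → C → G
= G


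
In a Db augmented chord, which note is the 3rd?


Reasoning:
Augmented triad = root + major 3rd (4 semitones) + augmented 5th (8 semitones)
A triad on Db stacks thirds, so the chord tones use letter names D-F-A
Root: Db
Major 3rd above Db: F
Augmented 5th above Db: A
The 3rd = F


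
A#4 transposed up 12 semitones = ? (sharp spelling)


Step by step:
A#4: chromatic position 10 in octave 4 → absolute = 4×12 + 10 = 58
Transpose up 12: 58 + 12 = 70
70 = 5×12 + 10 → A# in octave 5
Result = A#5


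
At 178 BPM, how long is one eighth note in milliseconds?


Step by step:
One quarter-note beat = 60000 / BPM = 60000 / 178 ms
Eighth note = 1/2 × quarter note
Duration = 1/2 × 60000 / 178 = 30000 / 178
= 168.5 ms


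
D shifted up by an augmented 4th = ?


augmented 4th: 4 letter names, 6 semitones
Letter: D + 3 → G
Pitch: D + 6 semitones, spelled as a G → G#
= G#


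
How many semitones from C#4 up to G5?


Absolute semitone position = octave×12 + chromatic position
C#4: 4×12 + 1 = 49
G5: 5×12 + 7 = 67
Difference = 67 - 49 = 18
= 18 semitones


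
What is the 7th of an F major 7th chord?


Let's work it out.
Major 7th chord = root + major 3rd + perfect 5th + major 7th
Seventh chords stack in thirds, so the letter names are F-A-C-E
Root: F
Major 3rd above F: A
Perfect 5th above F: C
Major 7th above F: E
The 7th = E


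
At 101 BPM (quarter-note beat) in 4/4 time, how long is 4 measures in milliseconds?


Quarter-note beat duration = 60000 / 101 ms
Beats per measure (4/4) = 4
One measure = 4 × 60000 / 101 = 240000 / 101 ms
4 measures = 4 × 240000 / 101 = 960000 / 101
= 9505.0 ms


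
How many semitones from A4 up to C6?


Reasoning:
Absolute semitone position = octave×12 + chromatic position
A4: 4×12 + 9 = 57
C6: 6×12 + 0 = 72
Difference = 72 - 57 = 15
= 15 semitones


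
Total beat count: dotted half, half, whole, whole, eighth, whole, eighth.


Solution.
Beat values:
  dotted half = 3 beats
  half = 2 beats
  whole = 4 beats
  whole = 4 beats
  eighth = 0.5 beats
  whole = 4 beats
  eighth = 0.5 beats
Sum = 3 + 2 + 4 + 4 + 0.5 + 4 + 0.5
= 18 beats


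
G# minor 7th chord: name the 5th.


Reasoning:
Minor 7th chord = root + minor 3rd + perfect 5th + minor 7th
Seventh chords stack in thirds, so the letter names are G-B-D-F
Root: G#
Minor 3rd above G#: B
Perfect 5th above G#: D#
Minor 7th above G#: F#
The 5th = D#


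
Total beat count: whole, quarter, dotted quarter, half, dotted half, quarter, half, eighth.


Working:
Beat values:
  whole = 4 beats
  quarter = 1 beat
  dotted quarter = 1.5 beats
  half = 2 beats
  dotted half = 3 beats
  quarter = 1 beat
  half = 2 beats
  eighth = 0.5 beats
Sum = 4 + 1 + 1.5 + 2 + 3 + 1 + 2 + 0.5
= 15 beats


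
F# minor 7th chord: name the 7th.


Minor 7th chord = root + minor 3rd + perfect 5th + minor 7th
Seventh chords stack in thirds, so the letter names are F-A-C-E
Root: F#
Minor 3rd above F#: A
Perfect 5th above F#: C#
Minor 7th above F#: E
The 7th = E


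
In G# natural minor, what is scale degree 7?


Natural minor scale pattern: W-H-W-W-H-W-W (2-1-2-2-1-2-2 semitones)
Starting from G#:
  G# + 2 semitones → A#
  A# + 1 semitone → B
  B + 2 semitones → C#
  C# + 2 semitones → D#
  D# + 1 semitone → E
  E + 2 semitones → F#
  F# + 2 semitones → G#
Scale: G# A# B C# D# E F#
Degree 7 = F#


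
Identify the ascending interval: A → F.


Letter names: A → F spans 6 letter names → a 6th
Semitones: A → F = 8 half-steps
A 6th of 8 semitones is a minor 6th
= minor 6th


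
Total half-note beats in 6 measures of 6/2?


Let's work it out.
Time signature 6/2: the bottom number 2 means the half note gets one count
The top number 6 means 6 half-note beats per measure
Total = 6 × 6 measures
= 36 half-note beats


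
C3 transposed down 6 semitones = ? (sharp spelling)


Reasoning:
C3: chromatic position 0 in octave 3 → absolute = 3×12 + 0 = 36
Transpose down 6: 36 - 6 = 30
30 = 2×12 + 6 → F# in octave 2
Result = F#2


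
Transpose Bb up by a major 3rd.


Let's work it out.
major 3rd: 3 letter names, 4 semitones
Letter: B + 2 → D
Pitch: Bb + 4 semitones, spelled as a D → D
= D


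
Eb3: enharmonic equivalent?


Step by step:
Enharmonic notes sound the same pitch but are spelled with different letter names
Eb and D# name the same pitch class
= D#3


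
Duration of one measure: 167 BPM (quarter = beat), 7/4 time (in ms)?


Let's work it out.
Quarter-note beat duration = 60000 / 167 ms
Beats per measure (7/4) = 7
One measure = 7 × 60000 / 167 = 420000 / 167 ms
= 2515.0 ms


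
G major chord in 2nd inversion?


Let's work it out.
Root position: G B D
2nd inversion: move root and 3rd up an octave
Bass note: D
Notes (bottom to top) = D G B


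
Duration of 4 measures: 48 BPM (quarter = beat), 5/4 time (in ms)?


Let's work it out.
Quarter-note beat duration = 60000 / 48 ms
Beats per measure (5/4) = 5
One measure = 5 × 60000 / 48 = 300000 / 48 ms
4 measures = 4 × 300000 / 48 = 1200000 / 48
= 25000.0 ms


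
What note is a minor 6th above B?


A 6th spans 6 letter names, so from B we land on G
A minor 6th = 8 semitones above B
Spell G at that pitch: G
= G


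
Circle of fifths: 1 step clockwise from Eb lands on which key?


Step by step:
Each clockwise step on the circle of fifths moves up a perfect 5th
From Eb: Eb → Bb
= Bb


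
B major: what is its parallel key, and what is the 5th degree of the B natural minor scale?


Working:
Parallel keys share the same tonic but differ in mode
B major → parallel is B minor
B natural minor scale: B C# D E F# G A
= B minor; 5th degree = F#


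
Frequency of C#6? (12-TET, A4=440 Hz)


Let's work it out.
f = 440 × 2^(n/12) where n = semitones from A4
C#6: 16 semitones from A4
f = 440 × 2^(16/12)
f = 1108.73 Hz


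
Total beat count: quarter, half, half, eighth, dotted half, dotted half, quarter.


Beat values:
  quarter = 1 beat
  half = 2 beats
  half = 2 beats
  eighth = 0.5 beats
  dotted half = 3 beats
  dotted half = 3 beats
  quarter = 1 beat
Sum = 1 + 2 + 2 + 0.5 + 3 + 3 + 1
= 12.5 beats


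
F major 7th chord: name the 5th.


Step by step:
Major 7th chord = root + major 3rd + perfect 5th + major 7th
Seventh chords stack in thirds, so the letter names are F-A-C-E
Root: F
Major 3rd above F: A
Perfect 5th above F: C
Major 7th above F: E
The 5th = C


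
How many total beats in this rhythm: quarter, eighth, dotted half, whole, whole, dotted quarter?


Beat values:
  quarter = 1 beat
  eighth = 0.5 beats
  dotted half = 3 beats
  whole = 4 beats
  whole = 4 beats
  dotted quarter = 1.5 beats
Sum = 1 + 0.5 + 3 + 4 + 4 + 1.5
= 14 beats


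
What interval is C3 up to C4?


Working:
Letter names: C → C spans 8 letter names → an octave
Semitones: C3 → C4 = 12 half-steps
An octave of 12 semitones is a perfect octave
= perfect octave


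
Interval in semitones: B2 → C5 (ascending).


Reasoning:
Absolute semitone position = octave×12 + chromatic position
B2: 2×12 + 11 = 35
C5: 5×12 + 0 = 60
Difference = 60 - 35 = 25
= 25 semitones


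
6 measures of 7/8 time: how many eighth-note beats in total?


Step by step:
Time signature 7/8: the bottom number 8 means the eighth note gets one count
The top number 7 means 7 eighth-note beats per measure
Total = 7 × 6 measures
= 42 eighth-note beats


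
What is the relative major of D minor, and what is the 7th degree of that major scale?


Solution.
The relative major shares the key signature and is a minor 3rd above the minor tonic
A minor 3rd above D is F
→ relative major of D minor is F major
F major scale: F G A Bb C D E
= F major; 7th degree = E


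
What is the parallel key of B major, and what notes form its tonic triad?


Step by step:
Parallel keys share the same tonic but differ in mode
B major → parallel is B minor
Tonic triad of B minor = B D F#
= B minor; triad = B D F#


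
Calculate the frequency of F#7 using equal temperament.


Solution.
f = 440 × 2^(n/12) where n = semitones from A4
F#7: 33 semitones from A4
f = 440 × 2^(33/12)
f = 2959.96 Hz


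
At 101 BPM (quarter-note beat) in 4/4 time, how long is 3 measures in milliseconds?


Let's work it out.
Quarter-note beat duration = 60000 / 101 ms
Beats per measure (4/4) = 4
One measure = 4 × 60000 / 101 = 240000 / 101 ms
3 measures = 3 × 240000 / 101 = 720000 / 101
= 7128.7 ms


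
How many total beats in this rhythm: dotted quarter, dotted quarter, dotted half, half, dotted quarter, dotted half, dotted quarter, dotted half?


Step by step:
Beat values:
  dotted quarter = 1.5 beats
  dotted quarter = 1.5 beats
  dotted half = 3 beats
  half = 2 beats
  dotted quarter = 1.5 beats
  dotted half = 3 beats
  dotted quarter = 1.5 beats
  dotted half = 3 beats
Sum = 1.5 + 1.5 + 3 + 2 + 1.5 + 3 + 1.5 + 3
= 17 beats


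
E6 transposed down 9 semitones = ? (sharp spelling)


Working:
E6: chromatic position 4 in octave 6 → absolute = 6×12 + 4 = 76
Transpose down 9: 76 - 9 = 67
67 = 5×12 + 7 → G in octave 5
Result = G5


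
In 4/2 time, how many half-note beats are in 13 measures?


Solution.
Time signature 4/2: the bottom number 2 means the half note gets one count
The top number 4 means 4 half-note beats per measure
Total = 4 × 13 measures
= 52 half-note beats


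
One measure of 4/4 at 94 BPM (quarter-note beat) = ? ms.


Let's work it out.
Quarter-note beat duration = 60000 / 94 ms
Beats per measure (4/4) = 4
One measure = 4 × 60000 / 94 = 240000 / 94 ms
= 2553.2 ms


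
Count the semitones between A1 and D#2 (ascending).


Working:
Absolute semitone position = octave×12 + chromatic position
A1: 1×12 + 9 = 21
D#2: 2×12 + 3 = 27
Difference = 27 - 21 = 6
= 6 semitones


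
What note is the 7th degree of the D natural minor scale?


Solution.
Natural minor scale pattern: W-H-W-W-H-W-W (2-1-2-2-1-2-2 semitones)
Starting from D:
  D + 2 semitones → E
  E + 1 semitone → F
  F + 2 semitones → G
  G + 2 semitones → A
  A + 1 semitone → Bb
  Bb + 2 semitones → C
  C + 2 semitones → D
Scale: D E F G A Bb C
Degree 7 = C


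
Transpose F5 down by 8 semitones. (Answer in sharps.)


Solution.
F5: chromatic position 5 in octave 5 → absolute = 5×12 + 5 = 65
Transpose down 8: 65 - 8 = 57
57 = 4×12 + 9 → A in octave 4
Result = A4


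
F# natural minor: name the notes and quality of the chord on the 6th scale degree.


Step by step:
F# natural minor scale: F# G# A B C# D E
Diatonic triad on degree 6 stacks scale notes 6, 1, 3: D F# A
D→F# = 4 semitones; D→A = 7 semitones → major triad
= D F# A (major)


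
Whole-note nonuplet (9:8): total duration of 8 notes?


Nonuplet: 9 notes occupy the space of 8 whole notes
Space = 8 × 4 = 32 beats
Each nonuplet note = 32 / 9 = 32/9 beats
8 notes = 8 × 32/9 = 256/9
= 256/9 beats


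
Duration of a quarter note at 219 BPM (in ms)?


Solution.
One quarter-note beat = 60000 / BPM = 60000 / 219 ms
Duration = 60000 / 219
= 274.0 ms


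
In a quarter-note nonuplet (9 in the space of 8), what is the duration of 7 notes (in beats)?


Step by step:
Nonuplet: 9 notes occupy the space of 8 quarter notes
Space = 8 × 1 = 8 beats
Each nonuplet note = 8 / 9 = 8/9 beats
7 notes = 7 × 8/9 = 56/9
= 56/9 beats


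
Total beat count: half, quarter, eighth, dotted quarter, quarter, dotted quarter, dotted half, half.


Let's work it out.
Beat values:
  half = 2 beats
  quarter = 1 beat
  eighth = 0.5 beats
  dotted quarter = 1.5 beats
  quarter = 1 beat
  dotted quarter = 1.5 beats
  dotted half = 3 beats
  half = 2 beats
Sum = 2 + 1 + 0.5 + 1.5 + 1 + 1.5 + 3 + 2
= 12.5 beats
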